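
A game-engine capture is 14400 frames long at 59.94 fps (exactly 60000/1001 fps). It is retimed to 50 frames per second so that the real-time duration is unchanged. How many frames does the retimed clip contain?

Target frames = source frames × (target rate / source rate) = 14400 × (50)/(60000/1001) = 14400 × 1001/1200 = 12012.

12012 frames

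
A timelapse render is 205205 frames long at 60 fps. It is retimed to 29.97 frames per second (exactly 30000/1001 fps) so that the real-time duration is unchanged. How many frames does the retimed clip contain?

Target frames = source frames × (target rate / source rate) = 205205 × (30000/1001)/(60) = 205205 × 500/1001 = 102500.

102500 frames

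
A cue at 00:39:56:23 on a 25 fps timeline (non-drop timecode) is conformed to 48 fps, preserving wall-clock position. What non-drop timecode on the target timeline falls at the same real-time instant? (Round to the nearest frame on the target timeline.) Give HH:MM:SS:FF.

Source frame index: (0×3600 + 39×60 + 56) × 25 + 23 = 59923.
Real time: 59923 / (25) = 59923/25 s.
Target frame: (59923/25) × (48) = 2876304/25 ≈ 115052.160 → 115052.
At 48 labels/s: frame 115052 → 00:39:56:44.

00:39:56:44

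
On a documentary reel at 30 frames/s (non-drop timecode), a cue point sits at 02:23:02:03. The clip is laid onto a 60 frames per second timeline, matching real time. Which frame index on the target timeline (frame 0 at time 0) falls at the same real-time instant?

Source frame index: (2×3600 + 23×60 + 2) × 30 + 3 = 257463.
Real time: 257463 / (30) = 85821/10 s.
Target frame: (85821/10) × (60) = 514926.

frame 514926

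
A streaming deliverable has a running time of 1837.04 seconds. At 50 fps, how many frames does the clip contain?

91852 frames

Frames = 1837.04 × 50 = 91852.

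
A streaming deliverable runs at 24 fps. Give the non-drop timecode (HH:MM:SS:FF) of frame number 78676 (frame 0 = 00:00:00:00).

00:54:38:04

78676 ÷ 24 = 3278 full seconds, remainder 4 frames.
3278 s = 0 h 54 min 38 s.
Timecode: 00:54:38:04.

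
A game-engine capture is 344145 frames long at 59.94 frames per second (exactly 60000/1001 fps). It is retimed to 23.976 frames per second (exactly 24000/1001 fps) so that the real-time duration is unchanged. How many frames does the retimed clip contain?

Target frames = source frames × (target rate / source rate) = 344145 × (24000/1001)/(60000/1001) = 344145 × 2/5 = 137658.

137658 frames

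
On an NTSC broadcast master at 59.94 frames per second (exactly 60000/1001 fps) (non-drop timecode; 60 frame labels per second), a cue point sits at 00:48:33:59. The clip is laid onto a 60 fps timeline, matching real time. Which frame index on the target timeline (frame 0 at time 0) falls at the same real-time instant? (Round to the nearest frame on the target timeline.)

Source frame index: (0×3600 + 48×60 + 33) × 60 + 59 = 174839.
Real time: 174839 / (60000/1001) = 175013839/60000 s.
Target frame: (175013839/60000) × (60) = 175013839/1000 ≈ 175013.839 → 175014.

frame 175014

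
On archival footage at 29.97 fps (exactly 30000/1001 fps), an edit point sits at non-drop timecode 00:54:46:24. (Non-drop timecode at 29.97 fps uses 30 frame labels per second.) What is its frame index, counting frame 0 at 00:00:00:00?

98604

Total seconds to the label: (0 × 3600 + 54 × 60 + 46) = 3286.
Frame index = 3286 × 30 + 24 = 98604.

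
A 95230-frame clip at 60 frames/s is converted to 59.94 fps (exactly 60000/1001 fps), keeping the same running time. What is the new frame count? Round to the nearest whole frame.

Frames at target rate = 95230 × (60000/1001) / (60) = 95230000/1001 ≈ 95134.865.
Nearest whole frame: 95135.

95135 frames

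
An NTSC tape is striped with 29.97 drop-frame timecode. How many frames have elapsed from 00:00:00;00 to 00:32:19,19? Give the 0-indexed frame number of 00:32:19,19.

As if non-drop at 30 labels/s: (0 × 3600 + 32 × 60 + 19) × 30 + 19 = 58189.
Minute boundaries passed: 32; those not divisible by 10: 32 − 3 = 29; dropped labels = 2 × 29 = 58.
Actual frame index = 58189 − 58 = 58131.

58131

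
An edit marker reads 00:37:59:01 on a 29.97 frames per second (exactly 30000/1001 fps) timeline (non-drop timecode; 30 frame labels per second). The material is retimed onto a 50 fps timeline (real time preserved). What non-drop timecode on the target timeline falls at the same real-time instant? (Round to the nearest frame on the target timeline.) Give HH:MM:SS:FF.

Source frame index: (0×3600 + 37×60 + 59) × 30 + 1 = 68371.
Real time: 68371 / (30000/1001) = 68439371/30000 s.
Target frame: (68439371/30000) × (50) = 68439371/600 ≈ 114065.618 → 114066.
At 50 labels/s: frame 114066 → 00:38:01:16.

00:38:01:16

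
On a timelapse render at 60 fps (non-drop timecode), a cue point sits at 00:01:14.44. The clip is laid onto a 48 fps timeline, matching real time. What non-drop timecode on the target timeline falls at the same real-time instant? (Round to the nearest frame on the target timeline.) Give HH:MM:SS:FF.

Source frame index: (0×3600 + 1×60 + 14) × 60 + 44 = 4484.
Real time: 4484 / (60) = 1121/15 s.
Target frame: (1121/15) × (48) = 17936/5 ≈ 3587.200 → 3587.
At 48 labels/s: frame 3587 → 00:01:14:35.

00:01:14:35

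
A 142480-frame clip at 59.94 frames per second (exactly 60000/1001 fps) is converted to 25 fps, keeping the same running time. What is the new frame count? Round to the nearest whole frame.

Frames at target rate = 142480 × (25) / (60000/1001) = 1782781/30 ≈ 59426.033.
Nearest whole frame: 59426.

59426 frames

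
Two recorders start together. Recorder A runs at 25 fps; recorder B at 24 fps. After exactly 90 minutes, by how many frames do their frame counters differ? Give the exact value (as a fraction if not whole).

90 min = 5400 s.
A emits 25 × 5400 = 135000 frames; B emits 24 × 5400 = 129600.
Difference = 5400 frames; B is behind A.

5400 frames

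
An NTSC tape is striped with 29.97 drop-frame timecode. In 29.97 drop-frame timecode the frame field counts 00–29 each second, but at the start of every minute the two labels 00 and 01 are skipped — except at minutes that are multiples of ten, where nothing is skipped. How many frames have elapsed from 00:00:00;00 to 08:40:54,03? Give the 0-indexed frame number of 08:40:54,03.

As if non-drop at 30 labels/s: (8 × 3600 + 40 × 60 + 54) × 30 + 3 = 937623.
Minute boundaries passed: 520; those not divisible by 10: 520 − 52 = 468; dropped labels = 2 × 468 = 936.
Actual frame index = 937623 − 936 = 936687.

936687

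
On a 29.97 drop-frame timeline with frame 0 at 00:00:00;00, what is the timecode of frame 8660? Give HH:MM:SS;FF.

00:04:48;28

Each 10-minute DF block holds 10 × 60 × 30 − 9 × 2 = 17982 frames. 8660 ÷ 17982 → 0 full blocks, remainder 8660.
Within the partial block the first minute is 1800 frames and each further minute 1798, so 4 further minute boundaries passed. Total skipped labels = 18 × 0 + 2 × 4 = 8.
Non-drop label index = 8660 + 8 = 8668; at 30 labels/s that is 00:04:48:28, i.e. DF 00:04:48;28.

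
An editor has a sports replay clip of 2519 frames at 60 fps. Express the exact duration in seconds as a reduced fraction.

2519/60 seconds

Running time = 2519 ÷ (60) = 2519 × 1/60 = 2519/60 s.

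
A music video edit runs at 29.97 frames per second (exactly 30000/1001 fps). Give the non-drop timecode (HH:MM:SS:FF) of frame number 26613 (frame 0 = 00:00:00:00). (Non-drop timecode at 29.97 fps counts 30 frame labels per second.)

00:14:47:03

26613 ÷ 30 = 887 full seconds, remainder 3 frames.
887 s = 0 h 14 min 47 s.
Timecode: 00:14:47:03.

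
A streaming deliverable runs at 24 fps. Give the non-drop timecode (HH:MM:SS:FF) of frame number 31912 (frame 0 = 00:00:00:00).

31912 ÷ 24 = 1329 full seconds, remainder 16 frames.
1329 s = 0 h 22 min 9 s.
Timecode: 00:22:09:16.

00:22:09:16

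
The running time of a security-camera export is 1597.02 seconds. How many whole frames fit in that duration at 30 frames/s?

Frames = 1597.02 × 30 = 239553/5 ≈ 47910.6000.
Complete frames: 47910.

47910 frames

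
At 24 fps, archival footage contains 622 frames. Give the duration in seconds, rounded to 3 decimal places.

25.917 seconds

Running time = 622 × 1/24 = 311/12 s ≈ 25.917 s.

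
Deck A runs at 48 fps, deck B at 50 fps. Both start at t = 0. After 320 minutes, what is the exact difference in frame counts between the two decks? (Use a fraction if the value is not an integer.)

38400 frames

320 min = 19200 s.
A emits 48 × 19200 = 921600 frames; B emits 50 × 19200 = 960000.
Difference = 38400 frames; B is ahead of A.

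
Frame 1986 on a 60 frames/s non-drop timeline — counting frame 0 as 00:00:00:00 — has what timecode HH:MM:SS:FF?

1986 ÷ 60 = 33 full seconds, remainder 6 frames.
33 s = 0 h 0 min 33 s.
Timecode: 00:00:33:06.

00:00:33:06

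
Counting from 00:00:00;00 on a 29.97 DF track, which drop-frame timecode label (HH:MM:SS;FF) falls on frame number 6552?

Ten DF minutes hold 17982 frames, so frame 6552 lies in block 0 (frames 0–17981) with 6552 frames into that block.
The block's first minute is 1800 frames and the rest 1798 each; 6552 frames reaches minute 3, so 0 × 18 + 3 × 2 = 6 labels have been skipped so far.
Adding those back, label number 6552 + 6 = 6558 at 30 labels/s is 218 s + 18 f = 0 h 3 min 38 s frame 18, i.e. 00:03:38;18.

00:03:38;18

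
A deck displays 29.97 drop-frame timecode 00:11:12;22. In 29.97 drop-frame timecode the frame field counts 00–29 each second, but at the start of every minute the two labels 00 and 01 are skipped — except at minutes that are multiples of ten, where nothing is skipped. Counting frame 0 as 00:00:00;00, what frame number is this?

As if non-drop at 30 labels/s: (0 × 3600 + 11 × 60 + 12) × 30 + 22 = 20182.
Minute boundaries passed: 11; those not divisible by 10: 11 − 1 = 10; dropped labels = 2 × 10 = 20.
Actual frame index = 20182 − 20 = 20162.

20162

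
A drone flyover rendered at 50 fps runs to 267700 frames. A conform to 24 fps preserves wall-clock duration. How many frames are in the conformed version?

128496 frames

Target frames = source frames × (target rate / source rate) = 267700 × (24)/(50) = 267700 × 12/25 = 128496.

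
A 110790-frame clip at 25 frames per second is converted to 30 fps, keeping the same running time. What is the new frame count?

132948 frames

Target frames = source frames × (target rate / source rate) = 110790 × (30)/(25) = 110790 × 6/5 = 132948.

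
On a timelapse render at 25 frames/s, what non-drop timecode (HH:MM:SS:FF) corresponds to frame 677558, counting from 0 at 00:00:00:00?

07:31:42:08

677558 ÷ 25 = 27102 full seconds, remainder 8 frames.
27102 s = 7 h 31 min 42 s.
Timecode: 07:31:42:08.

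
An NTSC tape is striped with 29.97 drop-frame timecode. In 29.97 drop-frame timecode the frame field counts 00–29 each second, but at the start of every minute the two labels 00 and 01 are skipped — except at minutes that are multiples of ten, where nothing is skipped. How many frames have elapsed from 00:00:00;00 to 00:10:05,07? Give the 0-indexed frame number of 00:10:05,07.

Complete 10-minute blocks: 1, each 17982 frames → 17982.
Remaining 0 whole minutes in the current block: 0 frames.
Within the current minute: 5 × 30 + 7 = 157. Total = 17982 + 0 + 157 = 18139.

18139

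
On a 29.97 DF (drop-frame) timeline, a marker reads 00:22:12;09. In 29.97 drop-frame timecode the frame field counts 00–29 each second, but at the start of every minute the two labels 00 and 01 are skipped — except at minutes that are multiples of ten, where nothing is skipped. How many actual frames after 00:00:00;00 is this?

39929

Complete 10-minute blocks: 2, each 17982 frames → 35964.
Remaining 2 whole minutes in the current block: 1800 + 1 × 1798 = 3598 frames.
Within the current minute: 12 × 30 + 9 − 2 = 367 (labels ;00/;01 skipped at this minute). Total = 35964 + 3598 + 367 = 39929.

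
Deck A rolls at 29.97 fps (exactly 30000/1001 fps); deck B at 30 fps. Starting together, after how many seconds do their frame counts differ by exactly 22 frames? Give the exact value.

The gap grows by |30 − 30000/1001| = 30/1001 frames per second.
Time for a 22-frame gap: 22 ÷ (30/1001) = 11011/15 s.

11011/15 seconds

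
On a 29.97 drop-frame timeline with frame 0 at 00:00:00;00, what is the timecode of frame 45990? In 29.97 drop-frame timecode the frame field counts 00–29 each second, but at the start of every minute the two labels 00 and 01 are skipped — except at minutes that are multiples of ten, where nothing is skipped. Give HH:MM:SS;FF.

00:25:34;16

Ten DF minutes hold 17982 frames, so frame 45990 lies in block 2 (frames 35964–53945) with 10026 frames into that block.
The block's first minute is 1800 frames and the rest 1798 each; 10026 frames reaches minute 5, so 2 × 18 + 5 × 2 = 46 labels have been skipped so far.
Adding those back, label number 45990 + 46 = 46036 at 30 labels/s is 1534 s + 16 f = 0 h 25 min 34 s frame 16, i.e. 00:25:34;16.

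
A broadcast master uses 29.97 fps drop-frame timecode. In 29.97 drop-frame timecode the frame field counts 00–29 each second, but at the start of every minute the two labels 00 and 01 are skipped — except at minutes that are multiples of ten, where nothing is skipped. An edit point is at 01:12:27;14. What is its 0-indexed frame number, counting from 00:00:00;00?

Complete 10-minute blocks: 7, each 17982 frames → 125874.
Remaining 2 whole minutes in the current block: 1800 + 1 × 1798 = 3598 frames.
Within the current minute: 27 × 30 + 14 − 2 = 822 (labels ;00/;01 skipped at this minute). Total = 125874 + 3598 + 822 = 130294.

130294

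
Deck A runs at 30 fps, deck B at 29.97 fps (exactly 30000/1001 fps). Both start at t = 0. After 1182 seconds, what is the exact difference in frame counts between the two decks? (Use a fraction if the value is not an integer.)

A emits 30 × 1182 = 35460 frames; B emits 30000/1001 × 1182 = 35460000/1001.
Difference = 35460/1001 frames (≈ 35.4246); B is behind A.

35460/1001 frames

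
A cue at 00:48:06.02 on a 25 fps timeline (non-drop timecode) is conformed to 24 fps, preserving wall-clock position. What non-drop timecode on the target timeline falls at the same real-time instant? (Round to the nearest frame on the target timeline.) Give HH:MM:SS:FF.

Source frame index: (0×3600 + 48×60 + 6) × 25 + 2 = 72152.
Real time: 72152 / (25) = 72152/25 s.
Target frame: (72152/25) × (24) = 1731648/25 ≈ 69265.920 → 69266.
At 24 labels/s: frame 69266 → 00:48:06:02.

00:48:06:02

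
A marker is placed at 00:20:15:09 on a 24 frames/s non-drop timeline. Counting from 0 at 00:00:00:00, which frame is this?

29169

Total seconds to the label: (0 × 3600 + 20 × 60 + 15) = 1215.
Frame index = 1215 × 24 + 9 = 29169.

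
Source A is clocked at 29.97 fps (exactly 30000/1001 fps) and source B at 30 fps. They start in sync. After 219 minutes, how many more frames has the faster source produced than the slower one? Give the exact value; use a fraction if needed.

219 min = 13140 s.
A emits 30000/1001 × 13140 = 394200000/1001 frames; B emits 30 × 13140 = 394200.
Difference = 394200/1001 frames (≈ 393.8062); B is ahead of A.

394200/1001 frames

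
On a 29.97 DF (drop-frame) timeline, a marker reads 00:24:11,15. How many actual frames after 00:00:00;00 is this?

As if non-drop at 30 labels/s: (0 × 3600 + 24 × 60 + 11) × 30 + 15 = 43545.
Minute boundaries passed: 24; those not divisible by 10: 24 − 2 = 22; dropped labels = 2 × 22 = 44.
Actual frame index = 43545 − 44 = 43501.

43501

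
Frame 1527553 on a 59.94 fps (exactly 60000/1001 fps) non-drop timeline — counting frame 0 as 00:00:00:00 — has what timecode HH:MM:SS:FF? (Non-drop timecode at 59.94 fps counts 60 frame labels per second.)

1527553 ÷ 60 = 25459 full seconds, remainder 13 frames.
25459 s = 7 h 4 min 19 s.
Timecode: 07:04:19:13.

07:04:19:13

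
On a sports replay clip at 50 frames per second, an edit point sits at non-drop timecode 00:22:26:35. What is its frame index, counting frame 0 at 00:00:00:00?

frame 67335

Total seconds to the label: (0 × 3600 + 22 × 60 + 26) = 1346.
Frame index = 1346 × 50 + 35 = 67335.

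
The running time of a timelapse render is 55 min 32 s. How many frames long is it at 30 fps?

55 min 32 s = 3332 s.
Frames = 3332 × 30 = 99960.

99960 frames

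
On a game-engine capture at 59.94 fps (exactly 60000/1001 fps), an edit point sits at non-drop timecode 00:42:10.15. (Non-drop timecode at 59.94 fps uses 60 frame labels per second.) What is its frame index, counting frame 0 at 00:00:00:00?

frame 151815

Total seconds to the label: (0 × 3600 + 42 × 60 + 10) = 2530.
Frame index = 2530 × 60 + 15 = 151815.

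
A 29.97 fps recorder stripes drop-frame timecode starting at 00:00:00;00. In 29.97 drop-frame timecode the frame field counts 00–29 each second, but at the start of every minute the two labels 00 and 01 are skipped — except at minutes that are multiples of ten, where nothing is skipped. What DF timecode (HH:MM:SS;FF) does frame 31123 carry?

Ten DF minutes hold 17982 frames, so frame 31123 lies in block 1 (frames 17982–35963) with 13141 frames into that block.
The block's first minute is 1800 frames and the rest 1798 each; 13141 frames reaches minute 7, so 1 × 18 + 7 × 2 = 32 labels have been skipped so far.
Adding those back, label number 31123 + 32 = 31155 at 30 labels/s is 1038 s + 15 f = 0 h 17 min 18 s frame 15, i.e. 00:17:18;15.

00:17:18;15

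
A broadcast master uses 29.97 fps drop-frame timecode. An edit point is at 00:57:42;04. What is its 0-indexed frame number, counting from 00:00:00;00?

103760

Complete 10-minute blocks: 5, each 17982 frames → 89910.
Remaining 7 whole minutes in the current block: 1800 + 6 × 1798 = 12588 frames.
Within the current minute: 42 × 30 + 4 − 2 = 1262 (labels ;00/;01 skipped at this minute). Total = 89910 + 12588 + 1262 = 103760.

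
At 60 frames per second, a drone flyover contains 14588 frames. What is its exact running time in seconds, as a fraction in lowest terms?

Running time = 14588 ÷ (60) = 14588 × 1/60 = 3647/15 s.

3647/15 seconds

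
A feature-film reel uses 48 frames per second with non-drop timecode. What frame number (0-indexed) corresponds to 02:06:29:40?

Total seconds to the label: (2 × 3600 + 6 × 60 + 29) = 7589.
Frame index = 7589 × 48 + 40 = 364312.

364312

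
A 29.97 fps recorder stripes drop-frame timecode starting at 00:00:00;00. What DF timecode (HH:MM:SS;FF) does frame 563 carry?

Ten DF minutes hold 17982 frames, so frame 563 lies in block 0 (frames 0–17981) with 563 frames into that block.
The block's first minute is 1800 frames and the rest 1798 each; 563 frames reaches minute 0, so 0 × 18 + 0 × 2 = 0 labels have been skipped so far.
Adding those back, label number 563 + 0 = 563 at 30 labels/s is 18 s + 23 f = 0 h 0 min 18 s frame 23, i.e. 00:00:18;23.

00:00:18;23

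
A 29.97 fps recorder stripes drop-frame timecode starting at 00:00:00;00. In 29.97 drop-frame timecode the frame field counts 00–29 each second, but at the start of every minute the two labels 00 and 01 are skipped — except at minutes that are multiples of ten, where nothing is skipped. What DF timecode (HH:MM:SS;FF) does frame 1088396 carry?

Each 10-minute DF block holds 10 × 60 × 30 − 9 × 2 = 17982 frames. 1088396 ÷ 17982 → 60 full blocks, remainder 9476.
Within the partial block the first minute is 1800 frames and each further minute 1798, so 5 further minute boundaries passed. Total skipped labels = 18 × 60 + 2 × 5 = 1090.
Non-drop label index = 1088396 + 1090 = 1089486; at 30 labels/s that is 10:05:16:06, i.e. DF 10:05:16;06.

10:05:16;06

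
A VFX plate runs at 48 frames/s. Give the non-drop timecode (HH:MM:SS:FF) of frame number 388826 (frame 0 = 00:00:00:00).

388826 ÷ 48 = 8100 full seconds, remainder 26 frames.
8100 s = 2 h 15 min 0 s.
Timecode: 02:15:00:26.

02:15:00:26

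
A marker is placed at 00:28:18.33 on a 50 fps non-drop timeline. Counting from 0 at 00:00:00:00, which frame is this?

frame 84933

Total seconds to the label: (0 × 3600 + 28 × 60 + 18) = 1698.
Frame index = 1698 × 50 + 33 = 84933.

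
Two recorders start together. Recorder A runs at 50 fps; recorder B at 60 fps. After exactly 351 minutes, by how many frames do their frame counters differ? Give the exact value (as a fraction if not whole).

351 min = 21060 s.
A emits 50 × 21060 = 1053000 frames; B emits 60 × 21060 = 1263600.
Difference = 210600 frames; B is ahead of A.

210600 frames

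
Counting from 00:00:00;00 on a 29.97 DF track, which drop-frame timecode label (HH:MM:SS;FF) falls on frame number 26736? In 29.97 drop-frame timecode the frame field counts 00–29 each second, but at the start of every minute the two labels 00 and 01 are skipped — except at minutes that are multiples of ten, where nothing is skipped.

Each 10-minute DF block holds 10 × 60 × 30 − 9 × 2 = 17982 frames. 26736 ÷ 17982 → 1 full block, remainder 8754.
Within the partial block the first minute is 1800 frames and each further minute 1798, so 4 further minute boundaries passed. Total skipped labels = 18 × 1 + 2 × 4 = 26.
Non-drop label index = 26736 + 26 = 26762; at 30 labels/s that is 00:14:52:02, i.e. DF 00:14:52;02.

00:14:52;02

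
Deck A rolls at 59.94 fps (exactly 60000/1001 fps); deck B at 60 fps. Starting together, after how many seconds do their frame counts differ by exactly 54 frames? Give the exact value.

The gap grows by |60 − 60000/1001| = 60/1001 frames per second.
Time for a 54-frame gap: 54 ÷ (60/1001) = 900.9 s.

900.9 seconds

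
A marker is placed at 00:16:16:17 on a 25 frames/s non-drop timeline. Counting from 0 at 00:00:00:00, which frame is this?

frame 24417

Total seconds to the label: (0 × 3600 + 16 × 60 + 16) = 976.
Frame index = 976 × 25 + 17 = 24417.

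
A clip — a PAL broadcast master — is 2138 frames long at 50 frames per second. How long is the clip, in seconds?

42.76 seconds

Running time = 2138 / (50) = 42.76 s.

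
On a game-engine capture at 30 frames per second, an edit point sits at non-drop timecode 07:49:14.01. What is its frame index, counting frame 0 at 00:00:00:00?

Total seconds to the label: (7 × 3600 + 49 × 60 + 14) = 28154.
Frame index = 28154 × 30 + 1 = 844621.

frame 844621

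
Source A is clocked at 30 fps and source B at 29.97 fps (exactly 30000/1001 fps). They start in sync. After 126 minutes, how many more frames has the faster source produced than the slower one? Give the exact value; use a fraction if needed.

32400/143 frames

126 min = 7560 s.
A emits 30 × 7560 = 226800 frames; B emits 30000/1001 × 7560 = 32400000/143.
Difference = 32400/143 frames (≈ 226.5734); B is behind A.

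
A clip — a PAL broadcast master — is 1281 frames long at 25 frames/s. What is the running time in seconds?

Running time = 1281 / (25) = 51.24 s.

51.24 seconds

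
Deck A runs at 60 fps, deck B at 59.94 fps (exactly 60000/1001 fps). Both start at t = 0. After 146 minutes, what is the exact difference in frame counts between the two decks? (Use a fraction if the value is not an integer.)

525600/1001 frames

146 min = 8760 s.
A emits 60 × 8760 = 525600 frames; B emits 60000/1001 × 8760 = 525600000/1001.
Difference = 525600/1001 frames (≈ 525.0749); B is behind A.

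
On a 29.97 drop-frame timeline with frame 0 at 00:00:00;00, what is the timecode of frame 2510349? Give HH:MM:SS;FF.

23:16:02;03

Each 10-minute DF block holds 10 × 60 × 30 − 9 × 2 = 17982 frames. 2510349 ÷ 17982 → 139 full blocks, remainder 10851.
Within the partial block the first minute is 1800 frames and each further minute 1798, so 6 further minute boundaries passed. Total skipped labels = 18 × 139 + 2 × 6 = 2514.
Non-drop label index = 2510349 + 2514 = 2512863; at 30 labels/s that is 23:16:02:03, i.e. DF 23:16:02;03.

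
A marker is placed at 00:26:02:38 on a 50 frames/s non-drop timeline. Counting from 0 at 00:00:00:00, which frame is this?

frame 78138

Total seconds to the label: (0 × 3600 + 26 × 60 + 2) = 1562.
Frame index = 1562 × 50 + 38 = 78138.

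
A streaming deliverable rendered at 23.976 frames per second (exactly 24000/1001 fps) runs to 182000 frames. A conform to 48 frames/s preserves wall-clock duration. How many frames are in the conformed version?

364364 frames

Target frames = source frames × (target rate / source rate) = 182000 × (48)/(24000/1001) = 182000 × 1001/500 = 364364.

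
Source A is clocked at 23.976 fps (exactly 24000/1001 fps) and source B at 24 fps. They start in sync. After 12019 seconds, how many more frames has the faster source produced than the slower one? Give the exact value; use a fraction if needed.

41208/143 frames

A emits 24000/1001 × 12019 = 41208000/143 frames; B emits 24 × 12019 = 288456.
Difference = 41208/143 frames (≈ 288.1678); B is ahead of A.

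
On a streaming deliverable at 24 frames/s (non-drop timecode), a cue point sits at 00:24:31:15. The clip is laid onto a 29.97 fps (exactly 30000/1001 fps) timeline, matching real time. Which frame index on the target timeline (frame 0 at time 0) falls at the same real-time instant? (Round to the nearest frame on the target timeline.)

frame 44105

Source frame index: (0×3600 + 24×60 + 31) × 24 + 15 = 35319.
Real time: 35319 / (24) = 11773/8 s.
Target frame: (11773/8) × (30000/1001) = 44148750/1001 ≈ 44104.645 → 44105.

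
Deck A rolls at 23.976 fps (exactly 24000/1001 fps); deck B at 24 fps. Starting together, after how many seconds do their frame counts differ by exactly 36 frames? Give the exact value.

The gap grows by |24 − 24000/1001| = 24/1001 frames per second.
Time for a 36-frame gap: 36 ÷ (24/1001) = 1501.5 s.

1501.5 seconds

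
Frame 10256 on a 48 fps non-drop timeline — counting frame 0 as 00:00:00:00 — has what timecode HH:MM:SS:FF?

10256 ÷ 48 = 213 full seconds, remainder 32 frames.
213 s = 0 h 3 min 33 s.
Timecode: 00:03:33:32.

00:03:33:32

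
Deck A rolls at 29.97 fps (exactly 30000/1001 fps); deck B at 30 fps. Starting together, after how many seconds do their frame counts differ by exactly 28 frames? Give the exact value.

The gap grows by |30 − 30000/1001| = 30/1001 frames per second.
Time for a 28-frame gap: 28 ÷ (30/1001) = 14014/15 s.

14014/15 seconds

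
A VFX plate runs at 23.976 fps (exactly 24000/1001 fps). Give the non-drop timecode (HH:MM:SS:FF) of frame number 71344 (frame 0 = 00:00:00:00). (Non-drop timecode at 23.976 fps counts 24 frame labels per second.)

00:49:32:16

71344 ÷ 24 = 2972 full seconds, remainder 16 frames.
2972 s = 0 h 49 min 32 s.
Timecode: 00:49:32:16.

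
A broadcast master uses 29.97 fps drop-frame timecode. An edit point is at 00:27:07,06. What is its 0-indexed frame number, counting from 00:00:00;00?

48766

Complete 10-minute blocks: 2, each 17982 frames → 35964.
Remaining 7 whole minutes in the current block: 1800 + 6 × 1798 = 12588 frames.
Within the current minute: 7 × 30 + 6 − 2 = 214 (labels ;00/;01 skipped at this minute). Total = 35964 + 12588 + 214 = 48766.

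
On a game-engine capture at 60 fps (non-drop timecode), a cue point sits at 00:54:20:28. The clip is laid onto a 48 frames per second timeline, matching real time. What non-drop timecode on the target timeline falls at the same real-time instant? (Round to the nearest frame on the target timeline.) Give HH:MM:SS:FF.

Source frame index: (0×3600 + 54×60 + 20) × 60 + 28 = 195628.
Real time: 195628 / (60) = 48907/15 s.
Target frame: (48907/15) × (48) = 782512/5 ≈ 156502.400 → 156502.
At 48 labels/s: frame 156502 → 00:54:20:22.

00:54:20:22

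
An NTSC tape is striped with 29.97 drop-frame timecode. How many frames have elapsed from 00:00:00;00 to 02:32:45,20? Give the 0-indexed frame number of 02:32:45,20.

As if non-drop at 30 labels/s: (2 × 3600 + 32 × 60 + 45) × 30 + 20 = 274970.
Minute boundaries passed: 152; those not divisible by 10: 152 − 15 = 137; dropped labels = 2 × 137 = 274.
Actual frame index = 274970 − 274 = 274696.

274696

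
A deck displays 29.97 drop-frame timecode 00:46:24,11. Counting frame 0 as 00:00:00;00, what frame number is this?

83447

Complete 10-minute blocks: 4, each 17982 frames → 71928.
Remaining 6 whole minutes in the current block: 1800 + 5 × 1798 = 10790 frames.
Within the current minute: 24 × 30 + 11 − 2 = 729 (labels ;00/;01 skipped at this minute). Total = 71928 + 10790 + 729 = 83447.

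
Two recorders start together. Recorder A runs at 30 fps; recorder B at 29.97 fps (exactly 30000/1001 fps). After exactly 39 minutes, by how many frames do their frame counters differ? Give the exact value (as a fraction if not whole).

39 min = 2340 s.
A emits 30 × 2340 = 70200 frames; B emits 30000/1001 × 2340 = 5400000/77.
Difference = 5400/77 frames (≈ 70.1299); B is behind A.

5400/77 frames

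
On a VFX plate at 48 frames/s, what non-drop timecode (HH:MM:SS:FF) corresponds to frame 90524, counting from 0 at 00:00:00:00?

00:31:25:44

90524 ÷ 48 = 1885 full seconds, remainder 44 frames.
1885 s = 0 h 31 min 25 s.
Timecode: 00:31:25:44.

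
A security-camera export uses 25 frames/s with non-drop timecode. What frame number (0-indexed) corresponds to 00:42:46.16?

Total seconds to the label: (0 × 3600 + 42 × 60 + 46) = 2566.
Frame index = 2566 × 25 + 16 = 64166.

64166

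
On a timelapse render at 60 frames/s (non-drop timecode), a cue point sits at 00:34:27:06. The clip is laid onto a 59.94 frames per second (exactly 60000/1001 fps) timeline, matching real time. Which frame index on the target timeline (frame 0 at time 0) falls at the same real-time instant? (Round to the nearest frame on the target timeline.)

Source frame index: (0×3600 + 34×60 + 27) × 60 + 6 = 124026.
Real time: 124026 / (60) = 20671/10 s.
Target frame: (20671/10) × (60000/1001) = 17718000/143 ≈ 123902.098 → 123902.

frame 123902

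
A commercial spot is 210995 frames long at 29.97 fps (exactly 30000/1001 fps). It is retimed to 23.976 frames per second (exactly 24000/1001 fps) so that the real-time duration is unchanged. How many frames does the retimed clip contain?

168796 frames

Target frames = source frames × (target rate / source rate) = 210995 × (24000/1001)/(30000/1001) = 210995 × 4/5 = 168796.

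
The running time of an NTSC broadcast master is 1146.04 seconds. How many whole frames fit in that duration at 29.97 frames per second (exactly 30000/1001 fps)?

Frames = 1146.04 × 30000/1001 = 4911600/143 ≈ 34346.8531.
Complete frames: 34346.

34346 frames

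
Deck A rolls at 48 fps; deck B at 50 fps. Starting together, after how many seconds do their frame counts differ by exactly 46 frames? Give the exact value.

The gap grows by |50 − 48| = 2 frames per second.
Time for a 46-frame gap: 46 ÷ (2) = 23 s.

23 seconds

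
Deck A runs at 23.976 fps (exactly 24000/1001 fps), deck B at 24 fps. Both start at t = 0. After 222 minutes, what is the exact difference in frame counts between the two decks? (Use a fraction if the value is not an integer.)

319680/1001 frames

222 min = 13320 s.
A emits 24000/1001 × 13320 = 319680000/1001 frames; B emits 24 × 13320 = 319680.
Difference = 319680/1001 frames (≈ 319.3606); B is ahead of A.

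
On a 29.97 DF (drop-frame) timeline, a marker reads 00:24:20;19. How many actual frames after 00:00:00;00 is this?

Complete 10-minute blocks: 2, each 17982 frames → 35964.
Remaining 4 whole minutes in the current block: 1800 + 3 × 1798 = 7194 frames.
Within the current minute: 20 × 30 + 19 − 2 = 617 (labels ;00/;01 skipped at this minute). Total = 35964 + 7194 + 617 = 43775.

43775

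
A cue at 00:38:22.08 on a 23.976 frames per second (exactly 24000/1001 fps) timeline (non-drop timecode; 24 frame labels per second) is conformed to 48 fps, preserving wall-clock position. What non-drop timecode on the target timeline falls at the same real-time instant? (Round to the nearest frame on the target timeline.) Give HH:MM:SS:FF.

Source frame index: (0×3600 + 38×60 + 22) × 24 + 8 = 55256.
Real time: 55256 / (24000/1001) = 6913907/3000 s.
Target frame: (6913907/3000) × (48) = 13827814/125 ≈ 110622.512 → 110623.
At 48 labels/s: frame 110623 → 00:38:24:31.

00:38:24:31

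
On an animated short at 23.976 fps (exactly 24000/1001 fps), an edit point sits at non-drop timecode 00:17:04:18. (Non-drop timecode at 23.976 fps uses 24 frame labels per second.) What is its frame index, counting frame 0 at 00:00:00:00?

Total seconds to the label: (0 × 3600 + 17 × 60 + 4) = 1024.
Frame index = 1024 × 24 + 18 = 24594.

frame 24594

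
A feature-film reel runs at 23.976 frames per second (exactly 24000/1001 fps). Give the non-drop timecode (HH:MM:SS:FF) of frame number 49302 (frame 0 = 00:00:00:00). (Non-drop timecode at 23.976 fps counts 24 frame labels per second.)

49302 ÷ 24 = 2054 full seconds, remainder 6 frames.
2054 s = 0 h 34 min 14 s.
Timecode: 00:34:14:06.

00:34:14:06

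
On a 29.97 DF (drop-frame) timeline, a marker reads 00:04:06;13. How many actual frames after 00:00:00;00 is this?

As if non-drop at 30 labels/s: (0 × 3600 + 4 × 60 + 6) × 30 + 13 = 7393.
Minute boundaries passed: 4; those not divisible by 10: 4 − 0 = 4; dropped labels = 2 × 4 = 8.
Actual frame index = 7393 − 8 = 7385.

7385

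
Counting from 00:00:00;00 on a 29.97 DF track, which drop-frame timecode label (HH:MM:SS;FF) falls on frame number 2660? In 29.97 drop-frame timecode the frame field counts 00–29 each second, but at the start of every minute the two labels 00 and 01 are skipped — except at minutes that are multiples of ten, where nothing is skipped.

00:01:28;22

Ten DF minutes hold 17982 frames, so frame 2660 lies in block 0 (frames 0–17981) with 2660 frames into that block.
The block's first minute is 1800 frames and the rest 1798 each; 2660 frames reaches minute 1, so 0 × 18 + 1 × 2 = 2 labels have been skipped so far.
Adding those back, label number 2660 + 2 = 2662 at 30 labels/s is 88 s + 22 f = 0 h 1 min 28 s frame 22, i.e. 00:01:28;22.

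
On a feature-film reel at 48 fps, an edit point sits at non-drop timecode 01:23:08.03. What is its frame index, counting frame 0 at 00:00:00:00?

Total seconds to the label: (1 × 3600 + 23 × 60 + 8) = 4988.
Frame index = 4988 × 48 + 3 = 239427.

frame 239427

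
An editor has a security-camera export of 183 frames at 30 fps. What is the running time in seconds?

6.1 seconds

Running time = 183 / (30) = 6.1 s.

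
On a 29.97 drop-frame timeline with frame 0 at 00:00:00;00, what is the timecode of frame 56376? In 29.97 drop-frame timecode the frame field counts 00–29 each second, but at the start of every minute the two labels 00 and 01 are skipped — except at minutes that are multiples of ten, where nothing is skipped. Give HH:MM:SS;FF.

00:31:21;02

Each 10-minute DF block holds 10 × 60 × 30 − 9 × 2 = 17982 frames. 56376 ÷ 17982 → 3 full blocks, remainder 2430.
Within the partial block the first minute is 1800 frames and each further minute 1798, so 1 further minute boundary passed. Total skipped labels = 18 × 3 + 2 × 1 = 56.
Non-drop label index = 56376 + 56 = 56432; at 30 labels/s that is 00:31:21:02, i.e. DF 00:31:21;02.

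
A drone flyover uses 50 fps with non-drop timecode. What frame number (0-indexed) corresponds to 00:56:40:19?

Total seconds to the label: (0 × 3600 + 56 × 60 + 40) = 3400.
Frame index = 3400 × 50 + 19 = 170019.

frame 170019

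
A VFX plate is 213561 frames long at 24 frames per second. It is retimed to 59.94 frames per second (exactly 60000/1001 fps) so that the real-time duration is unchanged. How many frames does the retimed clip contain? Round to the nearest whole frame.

Frames at target rate = 213561 × (60000/1001) / (24) = 533902500/1001 ≈ 533369.131.
Nearest whole frame: 533369.

533369 frames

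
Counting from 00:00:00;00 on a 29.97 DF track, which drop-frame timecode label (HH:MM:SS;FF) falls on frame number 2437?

00:01:21;09

Ten DF minutes hold 17982 frames, so frame 2437 lies in block 0 (frames 0–17981) with 2437 frames into that block.
The block's first minute is 1800 frames and the rest 1798 each; 2437 frames reaches minute 1, so 0 × 18 + 1 × 2 = 2 labels have been skipped so far.
Adding those back, label number 2437 + 2 = 2439 at 30 labels/s is 81 s + 9 f = 0 h 1 min 21 s frame 9, i.e. 00:01:21;09.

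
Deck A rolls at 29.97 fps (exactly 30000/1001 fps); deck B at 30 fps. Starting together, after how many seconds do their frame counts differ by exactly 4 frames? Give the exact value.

The gap grows by |30 − 30000/1001| = 30/1001 frames per second.
Time for a 4-frame gap: 4 ÷ (30/1001) = 2002/15 s.

2002/15 seconds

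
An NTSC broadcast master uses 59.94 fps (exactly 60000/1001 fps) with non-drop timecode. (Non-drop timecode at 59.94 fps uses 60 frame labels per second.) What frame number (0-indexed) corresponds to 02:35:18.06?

frame 559086

Total seconds to the label: (2 × 3600 + 35 × 60 + 18) = 9318.
Frame index = 9318 × 60 + 6 = 559086.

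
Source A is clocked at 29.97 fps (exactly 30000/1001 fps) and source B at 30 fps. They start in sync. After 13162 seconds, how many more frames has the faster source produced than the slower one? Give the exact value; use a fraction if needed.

A emits 30000/1001 × 13162 = 394860000/1001 frames; B emits 30 × 13162 = 394860.
Difference = 394860/1001 frames (≈ 394.4655); B is ahead of A.

394860/1001 frames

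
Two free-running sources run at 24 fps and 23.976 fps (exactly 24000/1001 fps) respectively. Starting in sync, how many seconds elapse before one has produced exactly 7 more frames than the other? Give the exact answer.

7007/24 seconds

The gap grows by |24000/1001 − 24| = 24/1001 frames per second.
Time for a 7-frame gap: 7 ÷ (24/1001) = 7007/24 s.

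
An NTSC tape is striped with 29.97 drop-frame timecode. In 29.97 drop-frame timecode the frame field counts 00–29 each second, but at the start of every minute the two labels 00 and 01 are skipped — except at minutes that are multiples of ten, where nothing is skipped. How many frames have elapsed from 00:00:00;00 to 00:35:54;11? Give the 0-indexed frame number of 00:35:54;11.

64567

As if non-drop at 30 labels/s: (0 × 3600 + 35 × 60 + 54) × 30 + 11 = 64631.
Minute boundaries passed: 35; those not divisible by 10: 35 − 3 = 32; dropped labels = 2 × 32 = 64.
Actual frame index = 64631 − 64 = 64567.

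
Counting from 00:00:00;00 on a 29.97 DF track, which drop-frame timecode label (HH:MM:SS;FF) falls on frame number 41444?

00:23:02;26

Ten DF minutes hold 17982 frames, so frame 41444 lies in block 2 (frames 35964–53945) with 5480 frames into that block.
The block's first minute is 1800 frames and the rest 1798 each; 5480 frames reaches minute 3, so 2 × 18 + 3 × 2 = 42 labels have been skipped so far.
Adding those back, label number 41444 + 42 = 41486 at 30 labels/s is 1382 s + 26 f = 0 h 23 min 2 s frame 26, i.e. 00:23:02;26.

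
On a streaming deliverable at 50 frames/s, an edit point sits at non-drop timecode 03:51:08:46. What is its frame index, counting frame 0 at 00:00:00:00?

Total seconds to the label: (3 × 3600 + 51 × 60 + 8) = 13868.
Frame index = 13868 × 50 + 46 = 693446.

693446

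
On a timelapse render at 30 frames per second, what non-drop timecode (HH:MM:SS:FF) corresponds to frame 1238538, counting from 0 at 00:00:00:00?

11:28:04:18

1238538 ÷ 30 = 41284 full seconds, remainder 18 frames.
41284 s = 11 h 28 min 4 s.
Timecode: 11:28:04:18.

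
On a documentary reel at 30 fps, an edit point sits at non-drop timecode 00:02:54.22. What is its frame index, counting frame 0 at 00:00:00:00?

Total seconds to the label: (0 × 3600 + 2 × 60 + 54) = 174.
Frame index = 174 × 30 + 22 = 5242.

frame 5242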